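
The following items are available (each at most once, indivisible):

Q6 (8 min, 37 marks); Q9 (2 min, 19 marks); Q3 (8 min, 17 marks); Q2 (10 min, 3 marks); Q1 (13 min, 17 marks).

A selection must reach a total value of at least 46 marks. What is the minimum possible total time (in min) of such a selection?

10

Subsets with value ≥ 46, sorted by total time:
- Q6+Q9: time 10, value 56
- Q6+Q3: time 16, value 54
- Q6+Q9+Q3: time 18, value 73
- Q6+Q9+Q2: time 20, value 59
Minimum time: 10 min.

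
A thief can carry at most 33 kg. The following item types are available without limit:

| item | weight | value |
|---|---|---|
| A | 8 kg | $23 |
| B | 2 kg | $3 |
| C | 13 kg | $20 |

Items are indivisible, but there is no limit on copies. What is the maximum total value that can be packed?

$92

Best value-per-unit is A at 23/8, and filling with it alone uses weight 4×8=32. No mix of the others beats 4×23 = 92.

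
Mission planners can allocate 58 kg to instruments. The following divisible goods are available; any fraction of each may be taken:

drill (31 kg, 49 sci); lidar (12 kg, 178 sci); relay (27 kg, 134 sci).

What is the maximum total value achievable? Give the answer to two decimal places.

342.03

Take in order of value per unit:
- lidar (178/12 per unit): all 12 → value 178, running total 178.00
- relay (134/27 per unit): all 27 → value 134, running total 312.00
- drill (49/31 per unit): 19 of 31 → value 19×49/31 = 30.0323, running total 342.03
Total 342.03.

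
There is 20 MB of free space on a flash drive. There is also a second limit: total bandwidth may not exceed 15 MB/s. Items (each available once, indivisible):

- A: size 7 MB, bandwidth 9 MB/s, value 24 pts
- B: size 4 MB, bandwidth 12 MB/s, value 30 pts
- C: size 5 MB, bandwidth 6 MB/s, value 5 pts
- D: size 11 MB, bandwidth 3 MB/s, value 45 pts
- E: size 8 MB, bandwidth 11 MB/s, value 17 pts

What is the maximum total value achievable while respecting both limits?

75 pts

Feasible sets respecting both limits:
- B+D: size 15, bandwidth 15, value 75
- A+D: size 18, bandwidth 12, value 69
- D+E: size 19, bandwidth 14, value 62
Best: 75 pts.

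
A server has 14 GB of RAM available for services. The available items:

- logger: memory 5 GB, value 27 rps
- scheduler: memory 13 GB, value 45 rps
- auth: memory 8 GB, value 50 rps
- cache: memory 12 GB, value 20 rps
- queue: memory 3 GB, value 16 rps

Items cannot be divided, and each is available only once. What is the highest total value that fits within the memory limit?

77 rps

Check high-value combinations within 14 GB:
- logger+auth: memory 5+8=13, value 27+50=77
- auth+queue: memory 8+3=11, value 50+16=66
- auth: memory 8, value 50
- scheduler: memory 13, value 45
- logger+queue: memory 5+3=8, value 27+16=43
Best: 77 rps.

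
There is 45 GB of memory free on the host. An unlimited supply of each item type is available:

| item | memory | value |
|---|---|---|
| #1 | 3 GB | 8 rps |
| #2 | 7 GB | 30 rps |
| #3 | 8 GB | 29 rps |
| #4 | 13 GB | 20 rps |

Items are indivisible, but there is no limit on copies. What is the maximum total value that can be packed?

Best value-per-unit is #2 at 30/7; filling with it alone gives 6×30 = 180.
Optimal mix: 1×#1 + 6×#2 → memory 45, value 188.

188 rps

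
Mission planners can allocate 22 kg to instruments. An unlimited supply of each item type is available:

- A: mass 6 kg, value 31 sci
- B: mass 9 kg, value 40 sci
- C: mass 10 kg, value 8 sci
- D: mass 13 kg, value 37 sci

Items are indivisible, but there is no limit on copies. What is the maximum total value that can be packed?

Best value-per-unit is A at 31/6; filling with it alone gives 3×31 = 93.
Optimal mix: 2×A + 1×B → mass 21, value 102.

102 sci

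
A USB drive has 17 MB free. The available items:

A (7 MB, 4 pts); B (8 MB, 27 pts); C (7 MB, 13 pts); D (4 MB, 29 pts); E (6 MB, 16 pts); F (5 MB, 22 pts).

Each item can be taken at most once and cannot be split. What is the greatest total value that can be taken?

78 pts

Check high-value combinations within 17 MB:
- B+D+F: size 8+4+5=17, value 27+29+22=78
- D+E+F: size 4+6+5=15, value 29+16+22=67
- C+D+F: size 7+4+5=16, value 13+29+22=64
Best: 78 pts.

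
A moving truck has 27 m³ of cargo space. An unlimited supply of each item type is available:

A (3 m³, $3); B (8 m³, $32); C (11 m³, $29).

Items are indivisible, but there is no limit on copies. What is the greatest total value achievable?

Best value-per-unit is B at 32/8; filling with it alone gives 3×32 = 96.
Optimal mix: 1×A + 3×B → volume 27, value 99.

$99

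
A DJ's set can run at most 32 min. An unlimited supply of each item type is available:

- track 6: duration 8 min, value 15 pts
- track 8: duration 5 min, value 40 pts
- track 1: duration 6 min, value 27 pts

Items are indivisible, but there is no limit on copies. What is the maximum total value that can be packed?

Best value-per-unit is track 8 at 40/5, and filling with it alone uses duration 6×5=30. No mix of the others beats 6×40 = 240.

240 pts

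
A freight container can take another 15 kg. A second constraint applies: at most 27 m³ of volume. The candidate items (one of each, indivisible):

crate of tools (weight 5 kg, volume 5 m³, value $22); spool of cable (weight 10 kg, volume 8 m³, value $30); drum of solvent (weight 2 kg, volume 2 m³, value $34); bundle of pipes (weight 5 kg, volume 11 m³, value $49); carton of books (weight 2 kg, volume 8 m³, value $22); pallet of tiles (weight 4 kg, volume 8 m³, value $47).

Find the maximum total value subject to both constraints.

$130

Feasible sets respecting both limits:
- drum of solvent+bundle of pipes+pallet of tiles: weight 11, volume 21, value 130
- crate of tools+drum of solvent+bundle of pipes+carton of books: weight 14, volume 26, value 127
- crate of tools+drum of solvent+carton of books+pallet of tiles: weight 13, volume 23, value 125
Best: $130.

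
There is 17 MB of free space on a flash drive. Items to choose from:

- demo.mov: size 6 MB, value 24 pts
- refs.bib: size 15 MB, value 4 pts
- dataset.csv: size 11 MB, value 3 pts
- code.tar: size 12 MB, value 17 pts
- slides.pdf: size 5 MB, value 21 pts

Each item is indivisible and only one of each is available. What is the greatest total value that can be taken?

45 pts

This is a 0/1 knapsack; check combinations near the capacity.
- demo.mov+slides.pdf: size 6+5=11, value 24+21=45
- code.tar+slides.pdf: size 12+5=17, value 17+21=38
- demo.mov+dataset.csv: size 6+11=17, value 24+3=27
Best: 45 pts.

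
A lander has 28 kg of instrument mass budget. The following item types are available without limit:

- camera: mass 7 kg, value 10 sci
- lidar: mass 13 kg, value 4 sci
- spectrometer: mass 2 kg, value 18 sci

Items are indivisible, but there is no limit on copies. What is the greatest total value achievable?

Best value-per-unit is spectrometer at 18/2, and filling with it alone uses mass 14×2=28. No mix of the others beats 14×18 = 252.

252 sci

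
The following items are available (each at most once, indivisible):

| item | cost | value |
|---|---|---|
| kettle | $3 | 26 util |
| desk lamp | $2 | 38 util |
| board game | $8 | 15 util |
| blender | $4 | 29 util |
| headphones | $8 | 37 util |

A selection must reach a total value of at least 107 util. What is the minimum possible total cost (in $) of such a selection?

Subsets with value ≥ 107, sorted by total cost:
- kettle+desk lamp+blender+headphones: cost 17, value 130
- kettle+desk lamp+board game+blender: cost 17, value 108
- kettle+desk lamp+board game+headphones: cost 21, value 116
Minimum cost: 17 $.

17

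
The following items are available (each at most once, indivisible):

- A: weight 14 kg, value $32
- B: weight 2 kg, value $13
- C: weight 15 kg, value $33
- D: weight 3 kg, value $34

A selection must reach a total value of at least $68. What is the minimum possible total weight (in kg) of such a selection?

19

Subsets with value ≥ 68, sorted by total weight:
- A+B+D: weight 19, value 79
- B+C+D: weight 20, value 80
- A+B+C: weight 31, value 78
- A+C+D: weight 32, value 99
Minimum weight: 19 kg.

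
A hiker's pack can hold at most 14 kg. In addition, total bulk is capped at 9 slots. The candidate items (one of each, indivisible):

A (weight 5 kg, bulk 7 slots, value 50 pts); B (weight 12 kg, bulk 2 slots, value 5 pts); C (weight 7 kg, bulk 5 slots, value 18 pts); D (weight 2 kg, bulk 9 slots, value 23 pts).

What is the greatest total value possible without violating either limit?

Feasible sets respecting both limits:
- A: weight 5, bulk 7, value 50
- D: weight 2, bulk 9, value 23
- C: weight 7, bulk 5, value 18
Best: 50 pts.

50 pts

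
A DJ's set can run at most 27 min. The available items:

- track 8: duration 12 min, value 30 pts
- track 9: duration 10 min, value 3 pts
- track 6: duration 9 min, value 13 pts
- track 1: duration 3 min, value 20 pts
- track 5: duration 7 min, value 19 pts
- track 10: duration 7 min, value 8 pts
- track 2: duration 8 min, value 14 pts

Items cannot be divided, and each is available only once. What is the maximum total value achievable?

Check high-value combinations within 27 min:
- track 8+track 1+track 5: duration 12+3+7=22, value 30+20+19=69
- track 6+track 1+track 5+track 2: duration 9+3+7+8=27, value 13+20+19+14=66
- track 8+track 1+track 2: duration 12+3+8=23, value 30+20+14=64
- track 8+track 6+track 1: duration 12+9+3=24, value 30+13+20=63
Best: 69 pts.

69 pts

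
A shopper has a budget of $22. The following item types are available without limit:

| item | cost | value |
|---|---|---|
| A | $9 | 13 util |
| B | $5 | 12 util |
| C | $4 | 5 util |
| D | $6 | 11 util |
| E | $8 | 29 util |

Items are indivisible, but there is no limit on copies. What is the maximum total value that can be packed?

70 util

Best value-per-unit is E at 29/8; filling with it alone gives 2×29 = 58.
Optimal mix: 1×B + 2×E → cost 21, value 70.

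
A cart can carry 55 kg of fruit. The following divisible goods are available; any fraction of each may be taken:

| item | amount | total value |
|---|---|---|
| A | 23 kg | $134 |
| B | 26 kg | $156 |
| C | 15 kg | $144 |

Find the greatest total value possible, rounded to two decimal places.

Take in order of value per unit:
- C (144/15 per unit): all 15 → value 144, running total 144.00
- B (156/26 per unit): all 26 → value 156, running total 300.00
- A (134/23 per unit): 14 of 23 → value 14×134/23 = 81.5652, running total 381.57
Total 381.57.

381.57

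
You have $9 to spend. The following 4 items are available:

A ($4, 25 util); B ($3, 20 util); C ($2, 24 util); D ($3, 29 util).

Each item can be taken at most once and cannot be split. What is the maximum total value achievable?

78 util

Check high-value combinations within $9:
- A+C+D: cost 4+2+3=9, value 25+24+29=78
- B+C+D: cost 3+2+3=8, value 20+24+29=73
- A+B+C: cost 4+3+2=9, value 25+20+24=69
Best: 78 util.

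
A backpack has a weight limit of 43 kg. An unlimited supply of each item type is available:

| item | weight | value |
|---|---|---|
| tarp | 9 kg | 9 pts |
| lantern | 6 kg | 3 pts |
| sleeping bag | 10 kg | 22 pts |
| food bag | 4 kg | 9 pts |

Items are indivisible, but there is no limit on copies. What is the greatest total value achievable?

Best value-per-unit is food bag at 9/4; filling with it alone gives 10×9 = 90.
Optimal mix: 1×sleeping bag + 8×food bag → weight 42, value 94.

94 pts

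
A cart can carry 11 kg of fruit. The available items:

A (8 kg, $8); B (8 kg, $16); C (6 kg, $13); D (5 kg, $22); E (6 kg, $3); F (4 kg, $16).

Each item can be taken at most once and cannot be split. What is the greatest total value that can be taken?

Check high-value combinations within 11 kg:
- D+F: weight 5+4=9, value 22+16=38
- C+D: weight 6+5=11, value 13+22=35
- C+F: weight 6+4=10, value 13+16=29
- D+E: weight 5+6=11, value 22+3=25
Best: $38.

$38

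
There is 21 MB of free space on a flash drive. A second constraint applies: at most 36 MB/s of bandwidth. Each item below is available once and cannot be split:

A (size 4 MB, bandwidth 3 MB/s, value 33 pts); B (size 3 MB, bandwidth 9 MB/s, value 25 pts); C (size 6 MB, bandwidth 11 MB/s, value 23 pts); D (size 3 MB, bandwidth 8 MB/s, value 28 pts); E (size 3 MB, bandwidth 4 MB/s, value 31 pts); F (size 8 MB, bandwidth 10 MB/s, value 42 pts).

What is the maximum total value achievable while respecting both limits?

Feasible sets respecting both limits:
- A+B+D+E+F: size 21, bandwidth 34, value 159
- A+B+C+D+E: size 19, bandwidth 35, value 140
- A+D+E+F: size 18, bandwidth 25, value 134
- A+B+E+F: size 18, bandwidth 26, value 131
Best: 159 pts.

159 pts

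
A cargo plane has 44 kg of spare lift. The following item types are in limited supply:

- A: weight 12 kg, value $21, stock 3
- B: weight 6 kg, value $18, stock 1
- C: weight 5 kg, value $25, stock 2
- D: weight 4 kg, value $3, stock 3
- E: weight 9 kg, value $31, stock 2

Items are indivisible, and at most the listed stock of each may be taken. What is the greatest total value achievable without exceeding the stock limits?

$136

Best selections within weight 44 and stock limits:
- 1×B + 2×C + 2×D + 2×E: weight 42, value 136
- 1×A + 2×C + 1×D + 2×E: weight 44, value 136
- 1×B + 2×C + 1×D + 2×E: weight 38, value 133
- 1×A + 2×C + 2×E: weight 40, value 133
Best: $136.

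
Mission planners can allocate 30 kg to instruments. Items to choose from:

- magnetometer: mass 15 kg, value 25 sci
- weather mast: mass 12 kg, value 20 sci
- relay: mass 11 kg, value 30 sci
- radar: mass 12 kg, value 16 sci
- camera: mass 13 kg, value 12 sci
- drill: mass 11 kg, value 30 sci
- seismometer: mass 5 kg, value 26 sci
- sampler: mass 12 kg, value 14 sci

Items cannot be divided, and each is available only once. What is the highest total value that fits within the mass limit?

86 sci

Check high-value combinations within 30 kg:
- relay+drill+seismometer: mass 11+11+5=27, value 30+30+26=86
- weather mast+relay+seismometer: mass 12+11+5=28, value 20+30+26=76
- weather mast+drill+seismometer: mass 12+11+5=28, value 20+30+26=76
Best: 86 sci.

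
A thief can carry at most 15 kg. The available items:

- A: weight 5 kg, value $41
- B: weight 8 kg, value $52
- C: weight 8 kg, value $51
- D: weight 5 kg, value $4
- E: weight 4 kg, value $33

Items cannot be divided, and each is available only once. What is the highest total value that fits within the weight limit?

Check high-value combinations within 15 kg:
- A+B: weight 5+8=13, value 41+52=93
- A+C: weight 5+8=13, value 41+51=92
- B+E: weight 8+4=12, value 52+33=85
- C+E: weight 8+4=12, value 51+33=84
- A+D+E: weight 5+5+4=14, value 41+4+33=78
Best: $93.

$93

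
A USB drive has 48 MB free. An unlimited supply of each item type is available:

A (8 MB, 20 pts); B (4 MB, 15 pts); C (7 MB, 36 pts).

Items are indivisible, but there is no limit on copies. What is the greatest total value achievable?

231 pts

Best value-per-unit is C at 36/7; filling with it alone gives 6×36 = 216.
Optimal mix: 1×B + 6×C → size 46, value 231.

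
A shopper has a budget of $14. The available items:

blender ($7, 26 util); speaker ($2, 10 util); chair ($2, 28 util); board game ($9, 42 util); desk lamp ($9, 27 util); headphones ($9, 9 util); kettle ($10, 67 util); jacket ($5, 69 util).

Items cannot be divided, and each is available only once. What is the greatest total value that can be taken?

123 util

Check high-value combinations within $14:
- blender+chair+jacket: cost 7+2+5=14, value 26+28+69=123
- board game+jacket: cost 9+5=14, value 42+69=111
- speaker+chair+jacket: cost 2+2+5=9, value 10+28+69=107
Best: 123 util.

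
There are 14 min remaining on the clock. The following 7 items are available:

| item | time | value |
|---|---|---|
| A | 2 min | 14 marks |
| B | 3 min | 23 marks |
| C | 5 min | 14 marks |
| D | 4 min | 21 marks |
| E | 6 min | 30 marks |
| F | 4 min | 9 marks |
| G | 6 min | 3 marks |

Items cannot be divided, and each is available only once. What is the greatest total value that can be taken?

74 marks

Check high-value combinations within 14 min:
- B+D+E: time 3+4+6=13, value 23+21+30=74
- A+B+C+D: time 2+3+5+4=14, value 14+23+14+21=72
- A+B+E: time 2+3+6=11, value 14+23+30=67
Best: 74 marks.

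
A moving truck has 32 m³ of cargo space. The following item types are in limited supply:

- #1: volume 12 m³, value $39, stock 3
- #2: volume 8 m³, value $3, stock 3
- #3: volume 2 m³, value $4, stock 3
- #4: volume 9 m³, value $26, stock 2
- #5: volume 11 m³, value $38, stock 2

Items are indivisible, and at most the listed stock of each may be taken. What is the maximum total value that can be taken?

Best selections within volume 32 and stock limits:
- 1×#1 + 1×#4 + 1×#5: volume 32, value 103
- 1×#4 + 2×#5: volume 31, value 102
- 1×#1 + 1×#3 + 2×#4: volume 32, value 95
- 1×#3 + 2×#4 + 1×#5: volume 31, value 94
Best: $103.

$103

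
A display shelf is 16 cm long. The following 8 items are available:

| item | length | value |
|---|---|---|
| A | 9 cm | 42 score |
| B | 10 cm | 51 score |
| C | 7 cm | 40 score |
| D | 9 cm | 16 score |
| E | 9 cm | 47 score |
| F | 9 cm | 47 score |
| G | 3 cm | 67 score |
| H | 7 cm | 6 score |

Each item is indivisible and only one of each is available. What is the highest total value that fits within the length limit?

118 score

Check high-value combinations within 16 cm:
- B+G: length 10+3=13, value 51+67=118
- E+G: length 9+3=12, value 47+67=114
- F+G: length 9+3=12, value 47+67=114
- A+G: length 9+3=12, value 42+67=109
Best: 118 score.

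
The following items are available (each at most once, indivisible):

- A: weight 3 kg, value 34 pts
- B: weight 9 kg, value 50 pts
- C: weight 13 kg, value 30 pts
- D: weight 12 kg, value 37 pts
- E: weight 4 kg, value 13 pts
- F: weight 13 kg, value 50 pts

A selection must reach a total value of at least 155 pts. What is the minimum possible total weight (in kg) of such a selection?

Subsets with value ≥ 155, sorted by total weight:
- A+B+D+F: weight 37, value 171
- A+B+C+F: weight 38, value 164
- A+B+D+E+F: weight 41, value 184
- A+B+C+D+E: weight 41, value 164
Minimum weight: 37 kg.

37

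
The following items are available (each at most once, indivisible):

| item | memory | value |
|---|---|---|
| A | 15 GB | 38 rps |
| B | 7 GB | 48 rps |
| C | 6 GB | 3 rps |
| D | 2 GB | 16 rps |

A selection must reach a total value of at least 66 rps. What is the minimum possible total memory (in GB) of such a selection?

Subsets with value ≥ 66, sorted by total memory:
- B+C+D: memory 15, value 67
- A+B: memory 22, value 86
- A+B+D: memory 24, value 102
- A+B+C: memory 28, value 89
Minimum memory: 15 GB.

15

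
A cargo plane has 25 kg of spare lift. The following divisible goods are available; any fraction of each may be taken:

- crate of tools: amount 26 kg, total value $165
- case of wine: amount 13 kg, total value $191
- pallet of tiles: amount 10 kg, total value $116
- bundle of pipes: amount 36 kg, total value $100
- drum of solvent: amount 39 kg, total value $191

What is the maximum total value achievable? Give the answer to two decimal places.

Take in order of value per unit:
- case of wine (191/13 per unit): all 13 → value 191, running total 191.00
- pallet of tiles (116/10 per unit): all 10 → value 116, running total 307.00
- crate of tools (165/26 per unit): 2 of 26 → value 2×165/26 = 12.6923, running total 319.69
Total 319.69.

319.69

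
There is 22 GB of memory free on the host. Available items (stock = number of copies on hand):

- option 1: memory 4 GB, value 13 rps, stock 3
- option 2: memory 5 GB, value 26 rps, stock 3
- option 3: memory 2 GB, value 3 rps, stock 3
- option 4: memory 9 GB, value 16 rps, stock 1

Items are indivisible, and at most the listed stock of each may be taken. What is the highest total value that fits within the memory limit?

Top feasible selections:
- 1×option 1 + 3×option 2 + 1×option 3: memory 21, value 94
- 1×option 1 + 3×option 2: memory 19, value 91
- 3×option 1 + 2×option 2: memory 22, value 91
- 3×option 2 + 3×option 3: memory 21, value 87
Best: 94 rps.

94 rps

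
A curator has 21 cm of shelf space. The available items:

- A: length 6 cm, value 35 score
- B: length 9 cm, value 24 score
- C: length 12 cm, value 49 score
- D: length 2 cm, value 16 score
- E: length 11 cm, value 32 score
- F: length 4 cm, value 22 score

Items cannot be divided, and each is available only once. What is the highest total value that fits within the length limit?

100 score

Check high-value combinations within 21 cm:
- A+C+D: length 6+12+2=20, value 35+49+16=100
- A+B+D+F: length 6+9+2+4=21, value 35+24+16+22=97
- A+E+F: length 6+11+4=21, value 35+32+22=89
- C+D+F: length 12+2+4=18, value 49+16+22=87
Best: 100 score.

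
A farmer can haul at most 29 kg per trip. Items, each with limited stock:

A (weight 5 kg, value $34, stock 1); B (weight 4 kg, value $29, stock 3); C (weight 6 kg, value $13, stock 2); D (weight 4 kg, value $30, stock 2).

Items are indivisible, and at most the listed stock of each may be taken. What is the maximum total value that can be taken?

$181

Top feasible selections:
- 1×A + 3×B + 2×D: weight 25, value 181
- 1×A + 2×B + 1×C + 2×D: weight 27, value 165
Best: $181.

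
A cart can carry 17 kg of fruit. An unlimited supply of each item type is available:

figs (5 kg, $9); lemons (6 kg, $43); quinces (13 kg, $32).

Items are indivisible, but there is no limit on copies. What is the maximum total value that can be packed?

Best value-per-unit is lemons at 43/6; filling with it alone gives 2×43 = 86.
Optimal mix: 1×figs + 2×lemons → weight 17, value 95.

$95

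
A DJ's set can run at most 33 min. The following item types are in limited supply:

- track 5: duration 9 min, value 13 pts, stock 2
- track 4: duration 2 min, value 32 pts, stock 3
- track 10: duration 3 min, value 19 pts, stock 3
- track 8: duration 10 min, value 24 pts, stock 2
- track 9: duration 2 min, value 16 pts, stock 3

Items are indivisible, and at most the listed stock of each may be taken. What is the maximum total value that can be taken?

Top feasible selections:
- 3×track 4 + 3×track 10 + 1×track 8 + 3×track 9: duration 31, value 225
- 1×track 5 + 3×track 4 + 3×track 10 + 3×track 9: duration 30, value 214
- 3×track 4 + 3×track 10 + 1×track 8 + 2×track 9: duration 29, value 209
- 3×track 4 + 2×track 10 + 1×track 8 + 3×track 9: duration 28, value 206
Best: 225 pts.

225 pts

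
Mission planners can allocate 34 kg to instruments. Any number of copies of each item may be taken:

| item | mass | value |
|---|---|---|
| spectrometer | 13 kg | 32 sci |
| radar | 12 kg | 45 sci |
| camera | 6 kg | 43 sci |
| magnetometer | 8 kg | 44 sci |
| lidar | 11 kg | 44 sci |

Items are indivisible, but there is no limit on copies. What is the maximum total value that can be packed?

217 sci

Best value-per-unit is camera at 43/6; filling with it alone gives 5×43 = 215.
Optimal mix: 3×camera + 2×magnetometer → mass 34, value 217.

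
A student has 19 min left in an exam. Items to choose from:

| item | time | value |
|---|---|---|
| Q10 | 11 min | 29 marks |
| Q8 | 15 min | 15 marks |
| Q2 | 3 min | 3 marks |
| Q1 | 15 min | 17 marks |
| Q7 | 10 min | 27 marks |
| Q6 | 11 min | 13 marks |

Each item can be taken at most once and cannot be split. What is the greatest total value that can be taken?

32 marks

Check high-value combinations within 19 min:
- Q10+Q2: time 11+3=14, value 29+3=32
- Q2+Q7: time 3+10=13, value 3+27=30
- Q10: time 11, value 29
- Q7: time 10, value 27
Best: 32 marks.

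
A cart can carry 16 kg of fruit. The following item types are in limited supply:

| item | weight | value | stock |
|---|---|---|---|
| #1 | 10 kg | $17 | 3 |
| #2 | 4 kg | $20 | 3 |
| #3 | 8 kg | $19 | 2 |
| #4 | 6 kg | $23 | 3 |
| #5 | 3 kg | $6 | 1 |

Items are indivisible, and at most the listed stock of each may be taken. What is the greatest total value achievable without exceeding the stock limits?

Top feasible selections:
- 3×#2 + 1×#5: weight 15, value 66
- 1×#2 + 2×#4: weight 16, value 66
Best: $66.

$66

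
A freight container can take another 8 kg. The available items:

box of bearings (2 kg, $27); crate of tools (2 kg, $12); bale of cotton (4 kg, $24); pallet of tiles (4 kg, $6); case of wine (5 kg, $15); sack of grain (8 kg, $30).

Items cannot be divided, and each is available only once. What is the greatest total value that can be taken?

$63

Check high-value combinations within 8 kg:
- box of bearings+crate of tools+bale of cotton: weight 2+2+4=8, value 27+12+24=63
- box of bearings+bale of cotton: weight 2+4=6, value 27+24=51
- box of bearings+crate of tools+pallet of tiles: weight 2+2+4=8, value 27+12+6=45
- box of bearings+case of wine: weight 2+5=7, value 27+15=42
Best: $63.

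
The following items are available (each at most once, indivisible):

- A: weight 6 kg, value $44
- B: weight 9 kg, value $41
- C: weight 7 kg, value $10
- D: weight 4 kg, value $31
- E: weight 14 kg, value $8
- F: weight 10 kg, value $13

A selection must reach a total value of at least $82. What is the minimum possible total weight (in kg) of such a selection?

15

Subsets with value ≥ 82, sorted by total weight:
- A+B: weight 15, value 85
- A+C+D: weight 17, value 85
Minimum weight: 15 kg.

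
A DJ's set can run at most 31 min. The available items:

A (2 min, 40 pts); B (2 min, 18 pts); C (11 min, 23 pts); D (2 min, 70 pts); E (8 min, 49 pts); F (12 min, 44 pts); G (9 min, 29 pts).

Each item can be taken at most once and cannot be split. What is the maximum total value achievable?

Check high-value combinations within 31 min:
- A+B+D+E+F: duration 2+2+2+8+12=26, value 40+18+70+49+44=221
- A+B+D+E+G: duration 2+2+2+8+9=23, value 40+18+70+49+29=206
- A+D+E+F: duration 2+2+8+12=24, value 40+70+49+44=203
- A+B+D+F+G: duration 2+2+2+12+9=27, value 40+18+70+44+29=201
- A+B+C+D+E: duration 2+2+11+2+8=25, value 40+18+23+70+49=200
Best: 221 pts.

221 pts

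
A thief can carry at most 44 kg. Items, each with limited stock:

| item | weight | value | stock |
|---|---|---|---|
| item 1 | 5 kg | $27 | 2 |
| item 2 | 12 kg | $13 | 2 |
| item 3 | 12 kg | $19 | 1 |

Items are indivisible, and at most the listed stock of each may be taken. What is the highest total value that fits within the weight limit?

Best selections within weight 44 and stock limits:
- 2×item 1 + 1×item 2 + 1×item 3: weight 34, value 86
- 2×item 1 + 2×item 2: weight 34, value 80
- 2×item 1 + 1×item 3: weight 22, value 73
- 1×item 1 + 2×item 2 + 1×item 3: weight 41, value 72
Best: $86.

$86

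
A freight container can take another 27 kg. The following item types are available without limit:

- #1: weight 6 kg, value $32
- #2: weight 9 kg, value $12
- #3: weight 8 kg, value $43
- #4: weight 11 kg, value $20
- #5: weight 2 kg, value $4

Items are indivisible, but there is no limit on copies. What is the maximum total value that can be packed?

Best value-per-unit is #3 at 43/8; filling with it alone gives 3×43 = 129.
Optimal mix: 3×#1 + 1×#3 → weight 26, value 139.

$139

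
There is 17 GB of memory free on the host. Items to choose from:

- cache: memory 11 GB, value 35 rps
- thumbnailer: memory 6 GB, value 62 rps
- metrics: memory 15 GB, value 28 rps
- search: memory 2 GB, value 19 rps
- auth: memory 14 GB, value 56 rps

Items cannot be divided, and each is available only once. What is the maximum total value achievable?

97 rps

Check high-value combinations within 17 GB:
- cache+thumbnailer: memory 11+6=17, value 35+62=97
- thumbnailer+search: memory 6+2=8, value 62+19=81
- search+auth: memory 2+14=16, value 19+56=75
- thumbnailer: memory 6, value 62
- auth: memory 14, value 56
Best: 97 rps.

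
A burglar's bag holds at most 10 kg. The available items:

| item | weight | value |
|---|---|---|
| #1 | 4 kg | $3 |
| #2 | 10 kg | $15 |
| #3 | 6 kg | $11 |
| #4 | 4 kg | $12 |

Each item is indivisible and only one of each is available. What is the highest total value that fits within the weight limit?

Check high-value combinations within 10 kg:
- #3+#4: weight 6+4=10, value 11+12=23
- #1+#4: weight 4+4=8, value 3+12=15
- #2: weight 10, value 15
Best: $23.

$23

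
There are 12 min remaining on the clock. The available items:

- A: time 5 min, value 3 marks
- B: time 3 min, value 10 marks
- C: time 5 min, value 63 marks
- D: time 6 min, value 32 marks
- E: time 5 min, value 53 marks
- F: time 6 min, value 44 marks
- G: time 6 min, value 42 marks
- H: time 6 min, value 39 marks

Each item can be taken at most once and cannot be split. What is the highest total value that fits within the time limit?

116 marks

Check high-value combinations within 12 min:
- C+E: time 5+5=10, value 63+53=116
- C+F: time 5+6=11, value 63+44=107
- C+G: time 5+6=11, value 63+42=105
- C+H: time 5+6=11, value 63+39=102
- E+F: time 5+6=11, value 53+44=97
Best: 116 marks.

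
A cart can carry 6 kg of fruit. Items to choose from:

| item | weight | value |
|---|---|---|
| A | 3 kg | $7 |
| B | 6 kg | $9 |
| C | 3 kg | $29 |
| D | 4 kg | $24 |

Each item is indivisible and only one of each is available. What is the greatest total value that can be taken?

Check high-value combinations within 6 kg:
- A+C: weight 3+3=6, value 7+29=36
- C: weight 3, value 29
- D: weight 4, value 24
- B: weight 6, value 9
- A: weight 3, value 7
Best: $36.

$36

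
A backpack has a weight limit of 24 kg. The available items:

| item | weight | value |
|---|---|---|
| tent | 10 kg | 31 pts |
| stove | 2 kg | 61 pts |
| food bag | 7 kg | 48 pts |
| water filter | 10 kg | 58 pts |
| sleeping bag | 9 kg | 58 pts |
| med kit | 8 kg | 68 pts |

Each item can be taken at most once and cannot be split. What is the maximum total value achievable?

This is a 0/1 knapsack; check combinations near the capacity.
- stove+sleeping bag+med kit: weight 2+9+8=19, value 61+58+68=187
- stove+water filter+med kit: weight 2+10+8=20, value 61+58+68=187
- stove+food bag+med kit: weight 2+7+8=17, value 61+48+68=177
- stove+water filter+sleeping bag: weight 2+10+9=21, value 61+58+58=177
Best: 187 pts.

187 pts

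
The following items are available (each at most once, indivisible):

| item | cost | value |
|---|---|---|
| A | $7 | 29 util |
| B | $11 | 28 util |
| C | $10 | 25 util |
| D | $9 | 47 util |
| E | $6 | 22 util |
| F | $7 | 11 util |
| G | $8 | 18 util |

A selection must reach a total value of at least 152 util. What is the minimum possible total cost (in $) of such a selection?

47

Subsets with value ≥ 152, sorted by total cost:
- A+C+D+E+F+G: cost 47, value 152
- A+B+D+E+F+G: cost 48, value 155
Minimum cost: 47 $.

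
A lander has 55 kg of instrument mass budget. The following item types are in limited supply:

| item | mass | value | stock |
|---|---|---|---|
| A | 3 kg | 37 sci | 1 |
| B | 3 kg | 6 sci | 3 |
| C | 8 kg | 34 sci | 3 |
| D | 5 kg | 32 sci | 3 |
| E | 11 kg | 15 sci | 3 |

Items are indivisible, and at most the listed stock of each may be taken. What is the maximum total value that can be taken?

Top feasible selections:
- 1×A + 3×B + 3×C + 3×D: mass 51, value 253
- 1×A + 3×C + 3×D + 1×E: mass 53, value 250
- 1×A + 2×B + 3×C + 3×D: mass 48, value 247
Best: 253 sci.

253 sci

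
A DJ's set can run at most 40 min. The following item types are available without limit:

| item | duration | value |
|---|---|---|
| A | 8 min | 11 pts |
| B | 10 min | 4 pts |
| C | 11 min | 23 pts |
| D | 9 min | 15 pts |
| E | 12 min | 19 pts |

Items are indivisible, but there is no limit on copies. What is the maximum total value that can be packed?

76 pts

Best value-per-unit is C at 23/11; filling with it alone gives 3×23 = 69.
Optimal mix: 2×C + 2×D → duration 40, value 76.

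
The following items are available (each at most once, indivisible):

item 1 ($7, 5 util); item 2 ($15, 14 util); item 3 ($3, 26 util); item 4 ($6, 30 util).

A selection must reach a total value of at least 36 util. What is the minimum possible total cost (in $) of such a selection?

Subsets with value ≥ 36, sorted by total cost:
- item 3+item 4: cost 9, value 56
- item 1+item 3+item 4: cost 16, value 61
- item 2+item 3: cost 18, value 40
Minimum cost: 9 $.

9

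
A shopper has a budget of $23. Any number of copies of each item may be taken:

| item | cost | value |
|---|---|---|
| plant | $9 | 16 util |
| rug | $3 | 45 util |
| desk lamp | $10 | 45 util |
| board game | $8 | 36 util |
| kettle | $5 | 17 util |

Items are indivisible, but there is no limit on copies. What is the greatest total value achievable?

315 util

Best value-per-unit is rug at 45/3, and filling with it alone uses cost 7×3=21. No mix of the others beats 7×45 = 315.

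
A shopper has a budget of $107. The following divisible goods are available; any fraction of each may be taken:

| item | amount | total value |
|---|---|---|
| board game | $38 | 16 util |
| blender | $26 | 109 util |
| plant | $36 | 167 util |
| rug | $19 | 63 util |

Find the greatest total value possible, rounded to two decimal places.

Take in order of value per unit:
- plant (167/36 per unit): all 36 → value 167, running total 167.00
- blender (109/26 per unit): all 26 → value 109, running total 276.00
- rug (63/19 per unit): all 19 → value 63, running total 339.00
- board game (16/38 per unit): 26 of 38 → value 26×16/38 = 10.9474, running total 349.95
Total 349.95.

349.95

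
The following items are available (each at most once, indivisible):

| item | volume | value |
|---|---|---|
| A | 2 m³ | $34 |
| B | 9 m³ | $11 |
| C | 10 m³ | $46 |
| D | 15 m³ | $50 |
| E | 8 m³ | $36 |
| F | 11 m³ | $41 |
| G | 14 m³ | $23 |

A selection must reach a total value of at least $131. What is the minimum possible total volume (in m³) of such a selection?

31

Subsets with value ≥ 131, sorted by total volume:
- A+C+E+F: volume 31, value 157
- A+B+C+F: volume 32, value 132
- C+D+E: volume 33, value 132
- A+C+E+G: volume 34, value 139
Minimum volume: 31 m³.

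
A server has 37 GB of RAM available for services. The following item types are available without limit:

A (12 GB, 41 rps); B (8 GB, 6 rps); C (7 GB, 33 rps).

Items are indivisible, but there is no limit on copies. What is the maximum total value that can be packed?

Best value-per-unit is C at 33/7, and filling with it alone uses memory 5×7=35. No mix of the others beats 5×33 = 165.

165 rps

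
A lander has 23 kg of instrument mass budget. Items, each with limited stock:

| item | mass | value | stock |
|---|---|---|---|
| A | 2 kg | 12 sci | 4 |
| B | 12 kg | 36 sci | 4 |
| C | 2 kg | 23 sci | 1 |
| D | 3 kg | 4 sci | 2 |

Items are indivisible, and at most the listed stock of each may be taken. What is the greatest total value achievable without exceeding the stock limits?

Top feasible selections:
- 4×A + 1×B + 1×C: mass 22, value 107
- 3×A + 1×B + 1×C + 1×D: mass 23, value 99
Best: 107 sci.

107 sci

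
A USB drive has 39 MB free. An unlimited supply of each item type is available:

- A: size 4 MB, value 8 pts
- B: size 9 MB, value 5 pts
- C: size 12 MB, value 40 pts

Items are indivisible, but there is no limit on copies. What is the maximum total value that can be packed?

120 pts

Best value-per-unit is C at 40/12, and filling with it alone uses size 3×12=36. No mix of the others beats 3×40 = 120.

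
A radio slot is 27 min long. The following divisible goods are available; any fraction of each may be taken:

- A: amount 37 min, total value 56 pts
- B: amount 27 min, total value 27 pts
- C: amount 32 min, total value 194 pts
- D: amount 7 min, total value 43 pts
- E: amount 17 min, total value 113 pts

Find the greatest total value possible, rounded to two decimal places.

Take in order of value per unit:
- E (113/17 per unit): all 17 → value 113, running total 113.00
- D (43/7 per unit): all 7 → value 43, running total 156.00
- C (194/32 per unit): 3 of 32 → value 3×194/32 = 18.1875, running total 174.19
Total 174.19.

174.19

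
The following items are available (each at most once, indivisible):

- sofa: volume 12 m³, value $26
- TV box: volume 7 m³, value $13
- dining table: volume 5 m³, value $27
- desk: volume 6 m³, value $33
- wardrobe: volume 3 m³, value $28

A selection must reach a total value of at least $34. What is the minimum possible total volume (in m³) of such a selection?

Subsets with value ≥ 34, sorted by total volume:
- dining table+wardrobe: volume 8, value 55
- desk+wardrobe: volume 9, value 61
- TV box+wardrobe: volume 10, value 41
Minimum volume: 8 m³.

8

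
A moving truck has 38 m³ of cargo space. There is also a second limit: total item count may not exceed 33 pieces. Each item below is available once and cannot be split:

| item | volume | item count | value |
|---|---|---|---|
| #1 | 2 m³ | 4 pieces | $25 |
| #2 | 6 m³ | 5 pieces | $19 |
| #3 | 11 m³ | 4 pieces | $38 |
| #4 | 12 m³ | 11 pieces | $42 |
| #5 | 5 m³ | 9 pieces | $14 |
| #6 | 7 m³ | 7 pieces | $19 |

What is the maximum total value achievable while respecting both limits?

$143

Feasible sets respecting both limits:
- #1+#2+#3+#4+#6: volume 38, item count 31, value 143
- #1+#2+#3+#4+#5: volume 36, item count 33, value 138
- #1+#2+#3+#4: volume 31, item count 24, value 124
- #1+#3+#4+#6: volume 32, item count 26, value 124
Best: $143.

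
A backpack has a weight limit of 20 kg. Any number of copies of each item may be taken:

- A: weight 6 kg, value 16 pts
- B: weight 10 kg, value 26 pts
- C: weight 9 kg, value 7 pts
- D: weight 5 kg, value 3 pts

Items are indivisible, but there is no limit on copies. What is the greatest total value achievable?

Best value-per-unit is A at 16/6; filling with it alone gives 3×16 = 48.
Optimal mix: 2×B → weight 20, value 52.

52 pts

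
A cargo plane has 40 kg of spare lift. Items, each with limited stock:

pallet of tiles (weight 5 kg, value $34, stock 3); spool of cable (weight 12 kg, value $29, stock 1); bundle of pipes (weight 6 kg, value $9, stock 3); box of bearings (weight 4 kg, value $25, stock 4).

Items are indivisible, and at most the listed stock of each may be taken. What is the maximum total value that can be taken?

$211

Best selections within weight 40 and stock limits:
- 3×pallet of tiles + 1×bundle of pipes + 4×box of bearings: weight 37, value 211
- 3×pallet of tiles + 1×spool of cable + 3×box of bearings: weight 39, value 206
- 3×pallet of tiles + 4×box of bearings: weight 31, value 202
Best: $211.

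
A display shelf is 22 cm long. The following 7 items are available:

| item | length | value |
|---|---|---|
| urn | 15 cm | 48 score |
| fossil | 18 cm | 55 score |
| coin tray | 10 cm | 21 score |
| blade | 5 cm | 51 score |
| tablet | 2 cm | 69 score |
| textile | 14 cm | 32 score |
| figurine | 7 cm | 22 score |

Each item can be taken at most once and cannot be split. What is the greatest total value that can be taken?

Check high-value combinations within 22 cm:
- urn+blade+tablet: length 15+5+2=22, value 48+51+69=168
- blade+tablet+textile: length 5+2+14=21, value 51+69+32=152
- blade+tablet+figurine: length 5+2+7=14, value 51+69+22=142
- coin tray+blade+tablet: length 10+5+2=17, value 21+51+69=141
- fossil+tablet: length 18+2=20, value 55+69=124
Best: 168 score.

168 score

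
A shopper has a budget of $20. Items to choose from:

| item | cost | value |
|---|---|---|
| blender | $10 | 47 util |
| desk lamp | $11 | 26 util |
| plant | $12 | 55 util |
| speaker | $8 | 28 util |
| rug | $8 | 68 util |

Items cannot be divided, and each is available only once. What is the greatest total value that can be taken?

123 util

Check high-value combinations within $20:
- plant+rug: cost 12+8=20, value 55+68=123
- blender+rug: cost 10+8=18, value 47+68=115
- speaker+rug: cost 8+8=16, value 28+68=96
- desk lamp+rug: cost 11+8=19, value 26+68=94
- plant+speaker: cost 12+8=20, value 55+28=83
Best: 123 util.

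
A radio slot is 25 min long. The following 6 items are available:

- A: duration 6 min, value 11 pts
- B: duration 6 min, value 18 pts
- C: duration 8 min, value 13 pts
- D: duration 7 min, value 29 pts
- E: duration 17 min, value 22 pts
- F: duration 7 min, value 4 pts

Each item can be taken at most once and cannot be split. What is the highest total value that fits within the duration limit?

60 pts

Check high-value combinations within 25 min:
- B+C+D: duration 6+8+7=21, value 18+13+29=60
- A+B+D: duration 6+6+7=19, value 11+18+29=58
- A+C+D: duration 6+8+7=21, value 11+13+29=53
- B+D+F: duration 6+7+7=20, value 18+29+4=51
- D+E: duration 7+17=24, value 29+22=51
Best: 60 pts.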